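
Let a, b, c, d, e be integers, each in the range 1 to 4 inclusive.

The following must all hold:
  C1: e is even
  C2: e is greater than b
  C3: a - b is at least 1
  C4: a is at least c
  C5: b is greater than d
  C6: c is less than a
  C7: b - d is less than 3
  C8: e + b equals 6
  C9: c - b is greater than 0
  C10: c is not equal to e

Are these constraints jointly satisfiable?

Satisfiable

One satisfying assignment is a = 4, b = 2, c = 3, d = 1, e = 4.
For the less obvious constraints — constraint 3: a - b = 2; constraint 7: b - d = 1; constraint 8: e + b = 6 — and the others hold by inspection.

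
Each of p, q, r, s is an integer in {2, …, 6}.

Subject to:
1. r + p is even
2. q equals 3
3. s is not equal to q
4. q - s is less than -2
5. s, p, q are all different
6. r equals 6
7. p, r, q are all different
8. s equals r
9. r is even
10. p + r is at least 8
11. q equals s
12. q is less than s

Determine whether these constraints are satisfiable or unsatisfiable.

Unsatisfiable

Constraint 2 fixes q = 3 and constraint 6 fixes r = 6. Constraints 8 and 11 give q = s = r, so q = r. But 3 ≠ 6 — contradiction.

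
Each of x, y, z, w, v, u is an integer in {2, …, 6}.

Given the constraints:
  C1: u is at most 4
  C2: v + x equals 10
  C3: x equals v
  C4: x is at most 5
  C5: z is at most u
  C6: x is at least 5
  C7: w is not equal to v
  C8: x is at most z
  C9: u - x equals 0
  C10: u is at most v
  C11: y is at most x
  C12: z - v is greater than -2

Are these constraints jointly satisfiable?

From constraints 6 and 8: z ≥ x and x ≥ 5, so z ≥ 5. From constraints 1 and 5: z ≤ u and u ≤ 4, so z ≤ 4. But 4 < 5, so no value of z works.

Unsatisfiable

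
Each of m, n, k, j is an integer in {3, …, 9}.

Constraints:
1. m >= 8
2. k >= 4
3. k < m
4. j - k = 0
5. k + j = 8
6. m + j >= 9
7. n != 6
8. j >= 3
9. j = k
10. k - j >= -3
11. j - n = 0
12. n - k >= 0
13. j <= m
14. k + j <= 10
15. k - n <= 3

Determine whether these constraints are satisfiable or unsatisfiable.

Satisfiable

One satisfying assignment is m = 8, n = 4, k = 4, j = 4.
For the less obvious constraints — constraint 4: j - k = 0; constraint 5: k + j = 8; constraint 6: m + j = 12 — and the others hold by inspection.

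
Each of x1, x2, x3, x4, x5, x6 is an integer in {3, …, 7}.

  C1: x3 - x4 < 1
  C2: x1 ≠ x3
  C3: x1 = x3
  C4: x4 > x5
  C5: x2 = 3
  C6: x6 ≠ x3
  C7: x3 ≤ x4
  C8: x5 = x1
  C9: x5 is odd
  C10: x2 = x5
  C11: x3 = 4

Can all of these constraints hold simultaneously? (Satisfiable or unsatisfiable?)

Constraint 5 fixes x2 = 3 and constraint 11 fixes x3 = 4. Constraints 3, 8, and 10 give x2 = x5 = x1 = x3, so x2 = x3. But 3 ≠ 4 — contradiction.

Unsatisfiable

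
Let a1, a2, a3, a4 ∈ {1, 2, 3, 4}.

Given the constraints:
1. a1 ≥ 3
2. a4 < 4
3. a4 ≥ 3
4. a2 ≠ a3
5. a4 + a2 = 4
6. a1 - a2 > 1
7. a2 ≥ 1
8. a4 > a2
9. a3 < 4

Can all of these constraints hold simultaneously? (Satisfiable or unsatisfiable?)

Satisfiable

Take a1 = 3, a2 = 1, a3 = 3, a4 = 3. Then constraint 5: a4 + a2 = 4; constraint 6: a1 - a2 = 2; constraint 8: a4 = 3, a2 = 1, and every other listed constraint is also met.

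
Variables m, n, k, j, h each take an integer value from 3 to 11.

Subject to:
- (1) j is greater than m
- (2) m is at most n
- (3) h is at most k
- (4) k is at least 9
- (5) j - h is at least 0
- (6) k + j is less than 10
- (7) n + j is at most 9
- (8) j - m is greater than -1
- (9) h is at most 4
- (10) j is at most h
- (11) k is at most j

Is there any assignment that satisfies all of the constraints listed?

From constraints 4 and 11: j ≥ k and k ≥ 9, so j ≥ 9. From constraints 9 and 10: j ≤ h and h ≤ 4, so j ≤ 4. But 4 < 9, so no value of j works.

Unsatisfiable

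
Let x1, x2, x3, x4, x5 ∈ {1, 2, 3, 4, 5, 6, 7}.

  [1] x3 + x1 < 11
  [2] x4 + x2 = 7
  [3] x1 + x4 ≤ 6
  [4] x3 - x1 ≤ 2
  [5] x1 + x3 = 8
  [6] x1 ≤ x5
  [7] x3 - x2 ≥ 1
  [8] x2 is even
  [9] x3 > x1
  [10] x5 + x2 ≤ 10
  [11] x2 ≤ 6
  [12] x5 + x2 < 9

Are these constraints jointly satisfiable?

Satisfiable

Try x1 = 3, x2 = 4, x3 = 5, x4 = 3, x5 = 3.
Check constraint 1: x3 + x1 = 8; constraint 2: x4 + x2 = 7; constraint 3: x1 + x4 = 6. The remaining constraints are straightforward to verify.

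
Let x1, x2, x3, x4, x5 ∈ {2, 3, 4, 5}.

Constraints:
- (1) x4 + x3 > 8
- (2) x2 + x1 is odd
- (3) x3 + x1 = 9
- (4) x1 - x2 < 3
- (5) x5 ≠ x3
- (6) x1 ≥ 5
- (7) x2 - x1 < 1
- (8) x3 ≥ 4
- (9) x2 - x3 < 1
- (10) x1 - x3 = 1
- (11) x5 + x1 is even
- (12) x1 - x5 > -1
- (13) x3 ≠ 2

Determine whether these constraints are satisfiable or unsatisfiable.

Take x1 = 5, x2 = 4, x3 = 4, x4 = 5, x5 = 5. Then constraint 1: x4 + x3 = 9; constraint 3: x3 + x1 = 9; constraint 4: x1 - x2 = 1, and every other listed constraint is also met.

Satisfiable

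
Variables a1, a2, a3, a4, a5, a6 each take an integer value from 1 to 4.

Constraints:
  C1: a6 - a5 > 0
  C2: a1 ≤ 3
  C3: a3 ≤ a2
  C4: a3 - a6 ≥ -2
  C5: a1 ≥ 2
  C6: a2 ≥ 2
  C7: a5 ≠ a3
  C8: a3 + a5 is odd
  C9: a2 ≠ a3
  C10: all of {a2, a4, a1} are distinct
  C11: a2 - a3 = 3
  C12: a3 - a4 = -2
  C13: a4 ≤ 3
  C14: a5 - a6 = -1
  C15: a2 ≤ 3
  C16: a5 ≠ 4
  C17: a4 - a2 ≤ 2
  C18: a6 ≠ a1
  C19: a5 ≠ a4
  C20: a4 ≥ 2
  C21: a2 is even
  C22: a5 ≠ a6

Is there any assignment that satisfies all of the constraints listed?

Constraints 2, 5, 6, 13, 15, and 20 confine each of a2, a4, a1 to the 2 values {2, 3}.
Constraint 10 requires all 3 of them to be distinct, but only 2 values are available — impossible by the pigeonhole principle.

Unsatisfiable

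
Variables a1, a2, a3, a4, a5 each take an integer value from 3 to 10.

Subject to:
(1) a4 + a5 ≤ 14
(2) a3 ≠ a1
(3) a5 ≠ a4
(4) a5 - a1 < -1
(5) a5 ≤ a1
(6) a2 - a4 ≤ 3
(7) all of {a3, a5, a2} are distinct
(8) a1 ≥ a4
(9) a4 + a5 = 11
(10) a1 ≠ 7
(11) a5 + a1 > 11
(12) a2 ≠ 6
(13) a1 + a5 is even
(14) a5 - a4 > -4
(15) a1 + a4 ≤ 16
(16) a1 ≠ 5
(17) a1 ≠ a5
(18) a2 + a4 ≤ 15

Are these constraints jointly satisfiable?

The assignment a1 = 9, a2 = 9, a3 = 7, a4 = 6, a5 = 5 works:
  constraint 1 holds since a4 + a5 = 11.
  constraint 4 holds since a5 - a1 = -4.
The rest check out directly.

Satisfiable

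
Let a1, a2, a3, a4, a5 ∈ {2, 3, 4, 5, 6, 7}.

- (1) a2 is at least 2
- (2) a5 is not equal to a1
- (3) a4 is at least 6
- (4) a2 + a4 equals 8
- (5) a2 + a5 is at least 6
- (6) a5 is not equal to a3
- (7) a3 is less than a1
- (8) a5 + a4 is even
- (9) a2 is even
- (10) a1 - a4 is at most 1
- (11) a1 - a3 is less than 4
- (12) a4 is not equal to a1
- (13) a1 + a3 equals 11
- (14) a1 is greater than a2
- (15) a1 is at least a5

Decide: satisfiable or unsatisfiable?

Satisfiable

The assignment a1 = 7, a2 = 2, a3 = 4, a4 = 6, a5 = 6 works:
  constraint 4 holds since a2 + a4 = 8.
  constraint 5 holds since a2 + a5 = 8.
  constraint 10 holds since a1 - a4 = 1.
The rest check out directly.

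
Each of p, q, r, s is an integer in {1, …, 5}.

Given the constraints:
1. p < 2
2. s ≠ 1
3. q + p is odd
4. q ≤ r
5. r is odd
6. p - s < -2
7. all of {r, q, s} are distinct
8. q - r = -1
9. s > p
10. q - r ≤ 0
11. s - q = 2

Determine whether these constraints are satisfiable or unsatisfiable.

The assignment p = 1, q = 2, r = 3, s = 4 works:
  constraint 6 holds since p - s = -3.
  constraint 8 holds since q - r = -1.
  constraint 10 holds since q - r = -1.
The rest check out directly.

Satisfiable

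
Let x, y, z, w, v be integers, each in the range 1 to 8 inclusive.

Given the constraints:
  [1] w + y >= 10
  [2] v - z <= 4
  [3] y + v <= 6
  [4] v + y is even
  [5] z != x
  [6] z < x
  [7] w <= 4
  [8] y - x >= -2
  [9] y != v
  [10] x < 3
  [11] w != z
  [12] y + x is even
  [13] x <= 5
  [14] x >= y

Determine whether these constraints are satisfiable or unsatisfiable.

Unsatisfiable

From constraint 7: w ≤ 4. From constraints 13 and 14: y ≤ x ≤ 5. Hence w + y ≤ 9. But constraint 1 requires w + y ≥ 10, and 10 > 9. Contradiction.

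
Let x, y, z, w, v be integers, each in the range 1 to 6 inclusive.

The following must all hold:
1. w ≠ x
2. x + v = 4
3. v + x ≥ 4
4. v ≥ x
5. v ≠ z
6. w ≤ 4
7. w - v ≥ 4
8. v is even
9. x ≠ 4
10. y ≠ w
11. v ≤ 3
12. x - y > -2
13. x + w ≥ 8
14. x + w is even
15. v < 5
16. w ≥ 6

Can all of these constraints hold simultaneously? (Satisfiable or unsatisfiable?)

Unsatisfiable

From constraints 4 and 11: x ≤ v ≤ 3. From constraint 6: w ≤ 4. Hence x + w ≤ 7. But constraint 13 requires x + w ≥ 8, and 8 > 7. Contradiction.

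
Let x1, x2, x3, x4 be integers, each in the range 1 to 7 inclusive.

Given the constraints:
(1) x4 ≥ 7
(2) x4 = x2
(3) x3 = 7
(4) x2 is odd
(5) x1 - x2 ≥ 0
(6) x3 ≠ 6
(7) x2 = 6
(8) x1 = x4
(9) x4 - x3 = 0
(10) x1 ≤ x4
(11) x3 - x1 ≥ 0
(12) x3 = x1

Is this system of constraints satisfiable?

Constraint 3 fixes x3 = 7 and constraint 7 fixes x2 = 6. Constraints 2, 8, and 12 give x3 = x1 = x4 = x2, so x3 = x2. But 7 ≠ 6 — contradiction.

Unsatisfiable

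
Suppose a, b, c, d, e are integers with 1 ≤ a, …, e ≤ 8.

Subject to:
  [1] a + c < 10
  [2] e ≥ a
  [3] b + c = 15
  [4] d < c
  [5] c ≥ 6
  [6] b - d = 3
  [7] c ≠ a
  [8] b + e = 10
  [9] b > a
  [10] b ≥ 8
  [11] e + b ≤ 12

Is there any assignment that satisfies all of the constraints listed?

Satisfiable

One satisfying assignment is a = 2, b = 8, c = 7, d = 5, e = 2.
For the less obvious constraints — constraint 1: a + c = 9; constraint 3: b + c = 15 — and the others hold by inspection.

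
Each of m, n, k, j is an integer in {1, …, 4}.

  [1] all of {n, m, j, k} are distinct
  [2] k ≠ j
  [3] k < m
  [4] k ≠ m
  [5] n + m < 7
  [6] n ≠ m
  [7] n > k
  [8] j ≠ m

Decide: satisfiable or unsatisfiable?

Satisfiable

One satisfying assignment is m = 3, n = 2, k = 1, j = 4.
For the less obvious constraints — constraint 1: values 2, 3, 4, 1 are distinct; constraint 3: k = 1, m = 3; constraint 5: n + m = 5 — and the others hold by inspection.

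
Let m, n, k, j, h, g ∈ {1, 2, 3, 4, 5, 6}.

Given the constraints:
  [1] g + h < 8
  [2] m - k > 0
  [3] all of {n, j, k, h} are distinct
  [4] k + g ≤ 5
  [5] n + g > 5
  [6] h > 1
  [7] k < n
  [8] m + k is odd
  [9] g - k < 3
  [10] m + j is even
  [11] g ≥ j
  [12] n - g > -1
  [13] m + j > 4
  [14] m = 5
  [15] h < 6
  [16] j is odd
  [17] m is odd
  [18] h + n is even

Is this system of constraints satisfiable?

Satisfiable

Setting (m, n, k, j, h, g) = (5, 5, 2, 1, 3, 3) satisfies everything: constraint 1: g + h = 6; constraint 2: m - k = 3; constraint 4: k + g = 5, and the others follow.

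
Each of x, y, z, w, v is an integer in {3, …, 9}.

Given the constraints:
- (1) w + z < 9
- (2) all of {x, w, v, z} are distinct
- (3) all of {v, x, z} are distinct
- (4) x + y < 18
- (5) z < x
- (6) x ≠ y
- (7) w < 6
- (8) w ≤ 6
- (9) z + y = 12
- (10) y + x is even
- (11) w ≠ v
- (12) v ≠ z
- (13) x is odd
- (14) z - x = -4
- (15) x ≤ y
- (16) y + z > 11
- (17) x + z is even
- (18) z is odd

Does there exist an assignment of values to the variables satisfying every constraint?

Take x = 7, y = 9, z = 3, w = 5, v = 8. Then constraint 1: w + z = 8; constraint 4: x + y = 16; constraint 9: z + y = 12, and every other listed constraint is also met.

Satisfiable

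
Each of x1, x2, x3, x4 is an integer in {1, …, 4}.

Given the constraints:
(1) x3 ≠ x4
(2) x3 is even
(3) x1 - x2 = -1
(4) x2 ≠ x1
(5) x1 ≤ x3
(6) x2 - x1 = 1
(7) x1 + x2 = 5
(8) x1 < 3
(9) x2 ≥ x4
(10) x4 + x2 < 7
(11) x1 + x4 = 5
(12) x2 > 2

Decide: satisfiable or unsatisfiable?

One satisfying assignment is x1 = 2, x2 = 3, x3 = 2, x4 = 3.
For the less obvious constraints — constraint 3: x1 - x2 = -1; constraint 6: x2 - x1 = 1; constraint 7: x1 + x2 = 5 — and the others hold by inspection.

Satisfiable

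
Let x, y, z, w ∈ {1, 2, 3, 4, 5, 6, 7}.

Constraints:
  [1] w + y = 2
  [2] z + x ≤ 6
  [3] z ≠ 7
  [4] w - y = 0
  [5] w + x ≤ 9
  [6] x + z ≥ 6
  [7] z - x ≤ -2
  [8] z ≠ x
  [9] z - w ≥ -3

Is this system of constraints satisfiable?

One satisfying assignment is x = 5, y = 1, z = 1, w = 1.
For the less obvious constraints — constraint 1: w + y = 2; constraint 2: z + x = 6 — and the others hold by inspection.

Satisfiable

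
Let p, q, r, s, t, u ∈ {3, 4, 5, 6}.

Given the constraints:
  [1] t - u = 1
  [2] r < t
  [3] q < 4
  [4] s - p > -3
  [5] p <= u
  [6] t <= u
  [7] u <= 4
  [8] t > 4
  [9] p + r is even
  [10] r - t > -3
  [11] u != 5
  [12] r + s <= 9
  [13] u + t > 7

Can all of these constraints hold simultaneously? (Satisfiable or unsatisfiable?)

Unsatisfiable

From constraint 8: t ≥ 5. From constraints 6 and 7: t ≤ u and u ≤ 4, so t ≤ 4. But 4 < 5, so no value of t works.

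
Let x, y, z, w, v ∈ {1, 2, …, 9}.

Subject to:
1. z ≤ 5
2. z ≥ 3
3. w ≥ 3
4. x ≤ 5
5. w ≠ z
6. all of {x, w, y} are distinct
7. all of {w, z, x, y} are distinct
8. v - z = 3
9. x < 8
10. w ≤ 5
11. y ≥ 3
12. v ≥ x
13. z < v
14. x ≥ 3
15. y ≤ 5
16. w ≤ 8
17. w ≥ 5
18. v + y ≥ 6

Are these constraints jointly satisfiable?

Constraints 1, 2, 3, 4, 10, 11, 14, and 15 confine each of w, z, x, y to the 3 values {3, …, 5}.
Constraint 7 requires all 4 of them to be distinct, but only 3 values are available — impossible by the pigeonhole principle.

Unsatisfiable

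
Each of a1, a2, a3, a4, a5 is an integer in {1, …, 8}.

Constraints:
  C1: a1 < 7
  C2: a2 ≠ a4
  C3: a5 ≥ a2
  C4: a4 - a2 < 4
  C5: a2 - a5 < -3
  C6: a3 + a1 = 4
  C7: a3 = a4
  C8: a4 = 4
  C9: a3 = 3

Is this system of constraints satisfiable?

Unsatisfiable

Constraint 9 fixes a3 = 3 and constraint 8 fixes a4 = 4, but constraint 7 requires a3 = a4. Since 3 ≠ 4, contradiction.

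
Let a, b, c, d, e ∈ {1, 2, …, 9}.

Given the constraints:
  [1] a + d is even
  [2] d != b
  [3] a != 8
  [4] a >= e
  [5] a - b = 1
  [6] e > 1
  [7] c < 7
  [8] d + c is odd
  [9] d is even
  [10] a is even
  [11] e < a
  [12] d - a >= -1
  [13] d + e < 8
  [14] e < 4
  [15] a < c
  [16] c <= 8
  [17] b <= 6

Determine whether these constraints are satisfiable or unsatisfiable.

Satisfiable

The assignment a = 4, b = 3, c = 5, d = 4, e = 3 works:
  constraint 5 holds since a - b = 1.
  constraint 12 holds since d - a = 0.
The rest check out directly.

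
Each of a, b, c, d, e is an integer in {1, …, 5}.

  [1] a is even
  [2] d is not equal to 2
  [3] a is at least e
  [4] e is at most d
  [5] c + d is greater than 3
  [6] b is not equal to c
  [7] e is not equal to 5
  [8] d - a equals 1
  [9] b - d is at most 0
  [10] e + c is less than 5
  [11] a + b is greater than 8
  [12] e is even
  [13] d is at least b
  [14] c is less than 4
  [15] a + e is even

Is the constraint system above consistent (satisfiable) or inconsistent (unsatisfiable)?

Try a = 4, b = 5, c = 1, d = 5, e = 2.
Check constraint 5: c + d = 6; constraint 8: d - a = 1. The remaining constraints are straightforward to verify.

Satisfiable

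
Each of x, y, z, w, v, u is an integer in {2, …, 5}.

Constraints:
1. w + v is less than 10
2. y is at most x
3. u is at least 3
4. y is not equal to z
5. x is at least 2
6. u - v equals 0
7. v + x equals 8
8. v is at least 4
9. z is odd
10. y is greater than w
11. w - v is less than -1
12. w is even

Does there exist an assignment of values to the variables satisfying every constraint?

Satisfiable

Setting (x, y, z, w, v, u) = (3, 3, 5, 2, 5, 5) satisfies everything: constraint 1: w + v = 7; constraint 6: u - v = 0, and the others follow.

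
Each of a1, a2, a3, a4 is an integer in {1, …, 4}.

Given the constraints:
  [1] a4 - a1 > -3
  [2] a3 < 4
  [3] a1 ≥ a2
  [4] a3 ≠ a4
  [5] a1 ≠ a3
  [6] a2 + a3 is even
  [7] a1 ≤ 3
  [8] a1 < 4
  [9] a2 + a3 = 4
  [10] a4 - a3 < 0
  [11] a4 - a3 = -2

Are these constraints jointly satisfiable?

Satisfiable

Take a1 = 1, a2 = 1, a3 = 3, a4 = 1. Then constraint 1: a4 - a1 = 0; constraint 9: a2 + a3 = 4; constraint 10: a4 - a3 = -2, and every other listed constraint is also met.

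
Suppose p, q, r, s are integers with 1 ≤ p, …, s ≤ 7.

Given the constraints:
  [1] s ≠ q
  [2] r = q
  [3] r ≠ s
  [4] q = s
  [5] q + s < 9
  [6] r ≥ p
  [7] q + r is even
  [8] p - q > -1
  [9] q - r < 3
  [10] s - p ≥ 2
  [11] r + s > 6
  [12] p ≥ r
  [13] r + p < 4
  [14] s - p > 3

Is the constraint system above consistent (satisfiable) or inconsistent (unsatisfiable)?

Unsatisfiable

From constraints 2 and 4, r = q = s, so r = s. But constraint 3 says r ≠ s. Contradiction.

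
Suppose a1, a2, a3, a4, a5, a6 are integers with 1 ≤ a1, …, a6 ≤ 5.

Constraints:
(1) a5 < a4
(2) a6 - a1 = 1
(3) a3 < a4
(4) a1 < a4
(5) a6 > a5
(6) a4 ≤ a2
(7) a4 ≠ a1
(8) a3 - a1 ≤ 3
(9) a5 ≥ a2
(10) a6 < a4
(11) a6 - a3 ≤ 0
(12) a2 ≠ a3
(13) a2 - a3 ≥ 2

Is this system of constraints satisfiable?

Unsatisfiable

Constraints 3, 5, 6, 9, and 11 give a3 < a4, a4 ≤ a2, a2 ≤ a5, a5 < a6, a6 ≤ a3. Chaining: a3 < a4 ≤ a2 ≤ a5 < a6 ≤ a3, which forces a3 < a3 — impossible.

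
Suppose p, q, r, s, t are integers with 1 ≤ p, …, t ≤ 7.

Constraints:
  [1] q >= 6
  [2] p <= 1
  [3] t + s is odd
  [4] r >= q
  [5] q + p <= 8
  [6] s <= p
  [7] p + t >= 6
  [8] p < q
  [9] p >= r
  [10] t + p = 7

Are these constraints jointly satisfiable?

Unsatisfiable

From constraints 1 and 4: r ≥ q and q ≥ 6, so r ≥ 6. From constraints 2 and 9: r ≤ p and p ≤ 1, so r ≤ 1. But 1 < 6, so no value of r works.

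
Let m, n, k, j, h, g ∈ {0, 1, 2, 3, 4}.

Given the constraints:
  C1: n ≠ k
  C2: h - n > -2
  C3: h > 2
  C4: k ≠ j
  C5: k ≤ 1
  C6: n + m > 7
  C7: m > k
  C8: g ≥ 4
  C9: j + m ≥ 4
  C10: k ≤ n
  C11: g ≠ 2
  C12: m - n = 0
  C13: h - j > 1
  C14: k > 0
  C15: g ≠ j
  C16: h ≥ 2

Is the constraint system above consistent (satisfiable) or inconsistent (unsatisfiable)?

Satisfiable

One satisfying assignment is m = 4, n = 4, k = 1, j = 2, h = 4, g = 4.
For the less obvious constraints — constraint 2: h - n = 0; constraint 6: n + m = 8; constraint 9: j + m = 6 — and the others hold by inspection.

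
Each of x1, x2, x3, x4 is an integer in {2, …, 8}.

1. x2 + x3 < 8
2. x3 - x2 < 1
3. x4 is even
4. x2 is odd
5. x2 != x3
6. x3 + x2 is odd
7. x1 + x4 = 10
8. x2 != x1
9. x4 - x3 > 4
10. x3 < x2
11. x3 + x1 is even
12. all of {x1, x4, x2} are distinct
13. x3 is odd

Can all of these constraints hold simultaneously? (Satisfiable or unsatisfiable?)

Constraint 13 makes x3 odd and constraint 4 makes x2 odd, so x3 + x2 must be even. Constraint 6 says x3 + x2 is odd — contradiction.

Unsatisfiable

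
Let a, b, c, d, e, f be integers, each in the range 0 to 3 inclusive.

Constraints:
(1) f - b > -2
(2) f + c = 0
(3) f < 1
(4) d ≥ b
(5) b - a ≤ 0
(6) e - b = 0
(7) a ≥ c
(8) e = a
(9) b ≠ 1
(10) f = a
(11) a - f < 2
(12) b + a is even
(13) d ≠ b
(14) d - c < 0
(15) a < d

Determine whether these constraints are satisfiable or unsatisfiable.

Unsatisfiable

Constraints 7, 14, and 15 give c ≤ a, a < d, d < c. Chaining: c ≤ a < d < c, which forces c < c — impossible.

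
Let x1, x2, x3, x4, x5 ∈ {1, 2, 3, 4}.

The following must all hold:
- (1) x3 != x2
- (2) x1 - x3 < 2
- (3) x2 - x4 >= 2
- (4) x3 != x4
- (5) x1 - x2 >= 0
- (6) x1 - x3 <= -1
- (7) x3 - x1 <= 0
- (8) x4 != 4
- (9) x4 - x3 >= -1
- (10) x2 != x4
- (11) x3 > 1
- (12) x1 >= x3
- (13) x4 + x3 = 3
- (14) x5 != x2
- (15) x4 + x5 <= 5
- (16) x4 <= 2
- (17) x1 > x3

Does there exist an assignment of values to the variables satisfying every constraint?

Constraints 3, 5, 6, and 9 give x3 − x1 ≥ 1, x1 − x2 ≥ 0, x2 − x4 ≥ 2, x4 − x3 ≥ -1.
Adding all 4 inequalities: the left sides telescope to 0, and the right sides sum to 1 + 0 + 2 + (-1) = 2. So 0 ≥ 2, which is false.

Unsatisfiable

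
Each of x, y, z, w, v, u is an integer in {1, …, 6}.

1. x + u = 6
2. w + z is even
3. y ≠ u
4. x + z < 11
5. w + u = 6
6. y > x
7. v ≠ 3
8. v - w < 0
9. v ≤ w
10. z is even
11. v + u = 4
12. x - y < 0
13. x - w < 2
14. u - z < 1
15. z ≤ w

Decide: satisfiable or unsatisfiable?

Try x = 4, y = 5, z = 4, w = 4, v = 2, u = 2.
Check constraint 1: x + u = 6; constraint 4: x + z = 8. The remaining constraints are straightforward to verify.

Satisfiable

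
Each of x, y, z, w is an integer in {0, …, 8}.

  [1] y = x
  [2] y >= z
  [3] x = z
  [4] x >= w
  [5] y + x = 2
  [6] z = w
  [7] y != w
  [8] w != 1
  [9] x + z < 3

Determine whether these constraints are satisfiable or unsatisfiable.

From constraints 1, 3, and 6, y = x = z = w, so y = w. But constraint 7 says y ≠ w. Contradiction.

Unsatisfiable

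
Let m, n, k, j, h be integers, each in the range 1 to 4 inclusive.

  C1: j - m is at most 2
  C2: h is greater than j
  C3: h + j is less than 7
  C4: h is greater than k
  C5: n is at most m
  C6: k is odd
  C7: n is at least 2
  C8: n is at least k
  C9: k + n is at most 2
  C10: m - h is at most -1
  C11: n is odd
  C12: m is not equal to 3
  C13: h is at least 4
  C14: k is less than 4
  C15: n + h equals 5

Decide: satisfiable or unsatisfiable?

From constraint 7: n ≥ 2. From constraint 13: h ≥ 4. Hence n + h ≥ 6. But constraint 15 requires n + h = 5, and 5 < 6. Contradiction.

Unsatisfiable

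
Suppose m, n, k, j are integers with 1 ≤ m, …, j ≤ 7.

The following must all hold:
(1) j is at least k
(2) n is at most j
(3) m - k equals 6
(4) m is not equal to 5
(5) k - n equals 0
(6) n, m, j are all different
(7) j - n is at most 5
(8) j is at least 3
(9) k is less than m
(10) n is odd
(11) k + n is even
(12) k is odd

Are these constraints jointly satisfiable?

One satisfying assignment is m = 7, n = 1, k = 1, j = 5.
For the less obvious constraints — constraint 3: m - k = 6; constraint 5: k - n = 0; constraint 7: j - n = 4 — and the others hold by inspection.

Satisfiable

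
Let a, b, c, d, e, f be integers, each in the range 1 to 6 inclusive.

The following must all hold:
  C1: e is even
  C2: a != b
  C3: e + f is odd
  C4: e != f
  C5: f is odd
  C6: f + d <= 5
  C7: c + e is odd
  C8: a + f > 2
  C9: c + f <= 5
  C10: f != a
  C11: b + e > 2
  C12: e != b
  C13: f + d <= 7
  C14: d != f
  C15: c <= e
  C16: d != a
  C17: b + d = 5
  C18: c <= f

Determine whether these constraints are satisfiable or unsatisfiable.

Satisfiable

Setting (a, b, c, d, e, f) = (3, 1, 1, 4, 4, 1) satisfies everything: constraint 6: f + d = 5; constraint 8: a + f = 4; constraint 9: c + f = 2, and the others follow.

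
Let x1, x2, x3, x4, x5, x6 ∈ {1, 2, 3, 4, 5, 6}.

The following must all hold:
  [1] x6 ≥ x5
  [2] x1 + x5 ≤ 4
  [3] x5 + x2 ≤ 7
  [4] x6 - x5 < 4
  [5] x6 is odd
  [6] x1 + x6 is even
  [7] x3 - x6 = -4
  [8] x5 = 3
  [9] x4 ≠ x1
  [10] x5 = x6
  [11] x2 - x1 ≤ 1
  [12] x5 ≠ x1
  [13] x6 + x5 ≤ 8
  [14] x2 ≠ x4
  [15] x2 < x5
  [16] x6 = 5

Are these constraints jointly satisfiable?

Constraint 8 fixes x5 = 3 and constraint 16 fixes x6 = 5, but constraint 10 requires x5 = x6. Since 3 ≠ 5, contradiction.

Unsatisfiable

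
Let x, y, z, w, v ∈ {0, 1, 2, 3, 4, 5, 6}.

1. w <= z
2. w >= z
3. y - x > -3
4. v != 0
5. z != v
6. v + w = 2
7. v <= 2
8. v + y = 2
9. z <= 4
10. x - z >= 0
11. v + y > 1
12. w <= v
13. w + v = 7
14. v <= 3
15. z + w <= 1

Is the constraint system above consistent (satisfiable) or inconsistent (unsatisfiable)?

Unsatisfiable

From constraints 1 and 9: w ≤ z ≤ 4. From constraint 7: v ≤ 2. Hence w + v ≤ 6. But constraint 13 requires w + v = 7, and 7 > 6. Contradiction.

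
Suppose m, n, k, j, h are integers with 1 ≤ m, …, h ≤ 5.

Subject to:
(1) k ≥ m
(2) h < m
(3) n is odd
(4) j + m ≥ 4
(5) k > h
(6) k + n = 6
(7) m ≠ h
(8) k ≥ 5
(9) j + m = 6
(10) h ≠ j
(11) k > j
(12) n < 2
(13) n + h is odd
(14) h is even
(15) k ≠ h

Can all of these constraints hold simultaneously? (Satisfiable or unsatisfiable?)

The assignment m = 5, n = 1, k = 5, j = 1, h = 2 works:
  constraint 4 holds since j + m = 6.
  constraint 6 holds since k + n = 6.
  constraint 9 holds since j + m = 6.
The rest check out directly.

Satisfiable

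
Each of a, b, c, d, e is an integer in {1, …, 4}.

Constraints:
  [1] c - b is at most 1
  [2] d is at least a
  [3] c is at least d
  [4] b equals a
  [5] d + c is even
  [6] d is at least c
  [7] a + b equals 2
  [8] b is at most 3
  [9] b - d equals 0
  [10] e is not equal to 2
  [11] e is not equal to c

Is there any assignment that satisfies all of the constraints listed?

The assignment a = 1, b = 1, c = 1, d = 1, e = 4 works:
  constraint 1 holds since c - b = 0.
  constraint 7 holds since a + b = 2.
The rest check out directly.

Satisfiable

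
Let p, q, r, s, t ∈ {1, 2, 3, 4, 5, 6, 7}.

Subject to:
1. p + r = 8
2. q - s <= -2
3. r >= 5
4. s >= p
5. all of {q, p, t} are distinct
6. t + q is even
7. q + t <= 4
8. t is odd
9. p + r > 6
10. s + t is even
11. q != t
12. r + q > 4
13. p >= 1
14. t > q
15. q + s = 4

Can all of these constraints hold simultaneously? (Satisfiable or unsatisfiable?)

Satisfiable

Take p = 2, q = 1, r = 6, s = 3, t = 3. Then constraint 1: p + r = 8; constraint 2: q - s = -2; constraint 7: q + t = 4, and every other listed constraint is also met.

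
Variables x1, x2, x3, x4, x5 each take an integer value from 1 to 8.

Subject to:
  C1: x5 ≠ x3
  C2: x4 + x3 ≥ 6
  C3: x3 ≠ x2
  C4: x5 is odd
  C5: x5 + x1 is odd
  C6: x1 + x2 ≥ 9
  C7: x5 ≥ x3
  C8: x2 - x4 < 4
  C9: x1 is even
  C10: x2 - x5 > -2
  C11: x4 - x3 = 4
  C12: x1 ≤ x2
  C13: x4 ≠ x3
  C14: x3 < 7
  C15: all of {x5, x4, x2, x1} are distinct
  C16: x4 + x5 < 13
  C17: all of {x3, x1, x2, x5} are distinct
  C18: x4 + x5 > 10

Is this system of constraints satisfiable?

One satisfying assignment is x1 = 4, x2 = 8, x3 = 1, x4 = 5, x5 = 7.
For the less obvious constraints — constraint 2: x4 + x3 = 6; constraint 6: x1 + x2 = 12; constraint 8: x2 - x4 = 3 — and the others hold by inspection.

Satisfiable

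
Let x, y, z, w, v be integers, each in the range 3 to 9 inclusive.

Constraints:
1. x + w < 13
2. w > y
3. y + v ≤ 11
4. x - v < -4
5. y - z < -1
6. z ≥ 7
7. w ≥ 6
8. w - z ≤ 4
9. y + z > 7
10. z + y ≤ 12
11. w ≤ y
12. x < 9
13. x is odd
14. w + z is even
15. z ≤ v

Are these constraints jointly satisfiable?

Unsatisfiable

From constraints 7 and 11: y ≥ w ≥ 6. From constraints 6 and 15: v ≥ z ≥ 7. Hence y + v ≥ 13. But constraint 3 requires y + v ≤ 11, and 11 < 13. Contradiction.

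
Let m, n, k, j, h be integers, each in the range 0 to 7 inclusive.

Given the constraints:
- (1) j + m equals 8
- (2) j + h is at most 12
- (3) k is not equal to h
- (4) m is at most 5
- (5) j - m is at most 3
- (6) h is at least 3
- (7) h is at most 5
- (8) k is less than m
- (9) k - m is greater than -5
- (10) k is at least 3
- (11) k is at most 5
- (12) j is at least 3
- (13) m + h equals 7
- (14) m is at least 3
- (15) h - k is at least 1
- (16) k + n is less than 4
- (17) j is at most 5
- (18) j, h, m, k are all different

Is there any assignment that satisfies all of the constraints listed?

Unsatisfiable

Constraints 4, 6, 7, 10, 11, 12, 14, and 17 confine each of j, h, m, k to the 3 values {3, …, 5}.
Constraint 18 requires all 4 of them to be distinct, but only 3 values are available — impossible by the pigeonhole principle.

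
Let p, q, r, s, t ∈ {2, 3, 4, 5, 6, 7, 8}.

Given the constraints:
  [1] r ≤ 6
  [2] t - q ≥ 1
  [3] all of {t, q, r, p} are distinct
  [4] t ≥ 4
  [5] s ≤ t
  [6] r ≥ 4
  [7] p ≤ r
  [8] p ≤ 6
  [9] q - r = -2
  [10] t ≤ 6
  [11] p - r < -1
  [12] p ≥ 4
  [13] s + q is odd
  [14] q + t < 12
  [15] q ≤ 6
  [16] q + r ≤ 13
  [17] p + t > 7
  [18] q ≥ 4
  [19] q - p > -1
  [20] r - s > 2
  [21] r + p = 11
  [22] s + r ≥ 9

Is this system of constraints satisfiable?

Unsatisfiable

Constraints 1, 4, 6, 8, 10, 12, 15, and 18 confine each of t, q, r, p to the 3 values {4, …, 6}.
Constraint 3 requires all 4 of them to be distinct, but only 3 values are available — impossible by the pigeonhole principle.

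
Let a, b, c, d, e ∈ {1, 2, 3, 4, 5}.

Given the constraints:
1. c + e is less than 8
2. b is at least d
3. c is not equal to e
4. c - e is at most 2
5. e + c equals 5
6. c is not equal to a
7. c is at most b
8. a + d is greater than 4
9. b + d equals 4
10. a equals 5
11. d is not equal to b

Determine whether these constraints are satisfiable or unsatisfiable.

Setting (a, b, c, d, e) = (5, 3, 3, 1, 2) satisfies everything: constraint 1: c + e = 5; constraint 4: c - e = 1; constraint 5: e + c = 5, and the others follow.

Satisfiable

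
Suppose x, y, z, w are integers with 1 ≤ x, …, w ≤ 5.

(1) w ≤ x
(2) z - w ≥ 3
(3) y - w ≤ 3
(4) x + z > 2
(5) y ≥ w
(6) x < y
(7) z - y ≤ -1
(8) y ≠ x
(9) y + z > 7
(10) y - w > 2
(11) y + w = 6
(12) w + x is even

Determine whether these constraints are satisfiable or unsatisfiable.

Unsatisfiable

Constraints 2, 3, and 7 give y − z ≥ 1, z − w ≥ 3, w − y ≥ -3.
Adding all 3 inequalities: the left sides telescope to 0, and the right sides sum to 1 + 3 + (-3) = 1. So 0 ≥ 1, which is false.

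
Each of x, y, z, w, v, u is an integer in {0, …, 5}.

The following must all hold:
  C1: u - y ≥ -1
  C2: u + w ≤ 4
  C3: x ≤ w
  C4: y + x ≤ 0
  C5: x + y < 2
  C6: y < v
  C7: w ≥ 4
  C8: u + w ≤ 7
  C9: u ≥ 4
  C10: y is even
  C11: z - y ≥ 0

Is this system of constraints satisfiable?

From constraint 9: u ≥ 4. From constraint 7: w ≥ 4. Hence u + w ≥ 8. But constraint 8 requires u + w ≤ 7, and 7 < 8. Contradiction.

Unsatisfiable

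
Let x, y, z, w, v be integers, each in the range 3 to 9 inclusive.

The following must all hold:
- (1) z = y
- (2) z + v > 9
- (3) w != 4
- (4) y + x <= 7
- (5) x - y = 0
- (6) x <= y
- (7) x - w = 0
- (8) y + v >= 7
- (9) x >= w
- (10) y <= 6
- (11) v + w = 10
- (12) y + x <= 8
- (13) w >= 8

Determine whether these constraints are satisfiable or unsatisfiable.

From constraints 9 and 13: x ≥ w and w ≥ 8, so x ≥ 8. From constraints 6 and 10: x ≤ y and y ≤ 6, so x ≤ 6. But 6 < 8, so no value of x works.

Unsatisfiable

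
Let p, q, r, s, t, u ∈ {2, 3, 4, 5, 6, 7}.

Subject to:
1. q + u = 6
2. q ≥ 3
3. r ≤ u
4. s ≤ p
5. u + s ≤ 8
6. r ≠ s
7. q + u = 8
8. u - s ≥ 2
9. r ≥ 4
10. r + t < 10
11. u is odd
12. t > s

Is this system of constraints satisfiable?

Unsatisfiable

From constraint 2: q ≥ 3. From constraints 3 and 9: u ≥ r ≥ 4. Hence q + u ≥ 7. But constraint 1 requires q + u = 6, and 6 < 7. Contradiction.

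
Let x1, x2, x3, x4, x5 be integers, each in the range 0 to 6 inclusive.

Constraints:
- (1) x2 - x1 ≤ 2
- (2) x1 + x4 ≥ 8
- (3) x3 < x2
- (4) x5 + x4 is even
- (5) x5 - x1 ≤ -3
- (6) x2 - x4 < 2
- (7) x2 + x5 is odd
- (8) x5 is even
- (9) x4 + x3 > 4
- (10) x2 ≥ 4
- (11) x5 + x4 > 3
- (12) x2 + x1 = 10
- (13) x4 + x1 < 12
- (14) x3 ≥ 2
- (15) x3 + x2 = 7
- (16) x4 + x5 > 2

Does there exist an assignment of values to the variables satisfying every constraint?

Satisfiable

Setting (x1, x2, x3, x4, x5) = (5, 5, 2, 4, 0) satisfies everything: constraint 1: x2 - x1 = 0; constraint 2: x1 + x4 = 9; constraint 5: x5 - x1 = -5, and the others follow.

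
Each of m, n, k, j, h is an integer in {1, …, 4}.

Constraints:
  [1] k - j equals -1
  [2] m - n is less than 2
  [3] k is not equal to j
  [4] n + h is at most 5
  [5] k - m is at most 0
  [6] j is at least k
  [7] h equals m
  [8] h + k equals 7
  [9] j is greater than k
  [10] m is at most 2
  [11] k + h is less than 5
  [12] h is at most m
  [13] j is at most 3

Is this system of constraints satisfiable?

Unsatisfiable

From constraints 10 and 12: h ≤ m ≤ 2. From constraints 6 and 13: k ≤ j ≤ 3. Hence h + k ≤ 5. But constraint 8 requires h + k = 7, and 7 > 5. Contradiction.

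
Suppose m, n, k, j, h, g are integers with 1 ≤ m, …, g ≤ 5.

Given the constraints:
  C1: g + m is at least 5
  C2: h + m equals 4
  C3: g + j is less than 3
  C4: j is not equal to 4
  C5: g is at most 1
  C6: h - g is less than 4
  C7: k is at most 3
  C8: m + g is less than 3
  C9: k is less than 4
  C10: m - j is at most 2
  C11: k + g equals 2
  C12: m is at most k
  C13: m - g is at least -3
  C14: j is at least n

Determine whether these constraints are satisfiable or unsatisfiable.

From constraint 5: g ≤ 1. From constraints 7 and 12: m ≤ k ≤ 3. Hence g + m ≤ 4. But constraint 1 requires g + m ≥ 5, and 5 > 4. Contradiction.

Unsatisfiable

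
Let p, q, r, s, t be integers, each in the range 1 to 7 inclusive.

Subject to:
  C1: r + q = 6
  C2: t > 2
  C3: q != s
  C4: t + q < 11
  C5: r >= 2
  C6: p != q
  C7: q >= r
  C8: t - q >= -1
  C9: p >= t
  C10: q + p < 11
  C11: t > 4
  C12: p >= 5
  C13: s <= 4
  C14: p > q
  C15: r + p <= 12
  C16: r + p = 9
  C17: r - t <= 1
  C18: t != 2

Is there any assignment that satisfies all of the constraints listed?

Setting (p, q, r, s, t) = (6, 3, 3, 1, 5) satisfies everything: constraint 1: r + q = 6; constraint 4: t + q = 8; constraint 8: t - q = 2, and the others follow.

Satisfiable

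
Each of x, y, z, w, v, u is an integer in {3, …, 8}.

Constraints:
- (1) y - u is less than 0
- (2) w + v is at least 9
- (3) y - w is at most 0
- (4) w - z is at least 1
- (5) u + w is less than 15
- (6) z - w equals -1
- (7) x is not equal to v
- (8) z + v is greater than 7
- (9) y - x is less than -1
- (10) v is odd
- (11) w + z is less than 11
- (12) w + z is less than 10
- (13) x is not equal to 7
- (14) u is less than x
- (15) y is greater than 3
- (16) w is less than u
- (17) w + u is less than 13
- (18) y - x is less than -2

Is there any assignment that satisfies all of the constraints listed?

Satisfiable

Take x = 8, y = 5, z = 4, w = 5, v = 5, u = 7. Then constraint 1: y - u = -2; constraint 2: w + v = 10, and every other listed constraint is also met.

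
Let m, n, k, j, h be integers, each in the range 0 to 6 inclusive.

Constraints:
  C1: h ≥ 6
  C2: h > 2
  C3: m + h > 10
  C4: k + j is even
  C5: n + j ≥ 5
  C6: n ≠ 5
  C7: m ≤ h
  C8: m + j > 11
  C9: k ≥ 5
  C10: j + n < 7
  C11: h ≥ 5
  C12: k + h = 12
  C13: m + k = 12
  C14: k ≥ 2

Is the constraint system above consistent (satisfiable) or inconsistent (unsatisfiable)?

Setting (m, n, k, j, h) = (6, 0, 6, 6, 6) satisfies everything: constraint 3: m + h = 12; constraint 5: n + j = 6; constraint 8: m + j = 12, and the others follow.

Satisfiable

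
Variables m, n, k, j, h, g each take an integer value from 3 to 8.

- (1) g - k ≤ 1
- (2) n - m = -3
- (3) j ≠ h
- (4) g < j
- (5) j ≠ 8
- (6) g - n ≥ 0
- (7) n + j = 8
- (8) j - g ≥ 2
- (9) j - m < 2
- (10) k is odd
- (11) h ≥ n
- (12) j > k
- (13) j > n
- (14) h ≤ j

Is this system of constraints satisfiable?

Setting (m, n, k, j, h, g) = (6, 3, 3, 5, 3, 3) satisfies everything: constraint 1: g - k = 0; constraint 2: n - m = -3, and the others follow.

Satisfiable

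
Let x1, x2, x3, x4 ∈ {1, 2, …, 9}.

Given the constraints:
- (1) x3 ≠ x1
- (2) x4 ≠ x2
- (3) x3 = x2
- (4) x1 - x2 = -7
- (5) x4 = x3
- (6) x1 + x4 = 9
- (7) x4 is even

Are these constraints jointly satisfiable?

From constraints 3 and 5, x4 = x3 = x2, so x4 = x2. But constraint 2 says x4 ≠ x2. Contradiction.

Unsatisfiable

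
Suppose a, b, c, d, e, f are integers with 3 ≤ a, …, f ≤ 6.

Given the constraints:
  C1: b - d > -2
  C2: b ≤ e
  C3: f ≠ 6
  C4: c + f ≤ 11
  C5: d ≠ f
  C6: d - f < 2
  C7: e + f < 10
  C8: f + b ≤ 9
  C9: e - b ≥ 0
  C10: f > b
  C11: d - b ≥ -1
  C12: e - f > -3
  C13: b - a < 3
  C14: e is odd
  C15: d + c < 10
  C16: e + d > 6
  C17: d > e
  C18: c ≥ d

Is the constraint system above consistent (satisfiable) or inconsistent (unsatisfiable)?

Satisfiable

Try a = 3, b = 3, c = 4, d = 4, e = 3, f = 5.
Check constraint 1: b - d = -1; constraint 4: c + f = 9. The remaining constraints are straightforward to verify.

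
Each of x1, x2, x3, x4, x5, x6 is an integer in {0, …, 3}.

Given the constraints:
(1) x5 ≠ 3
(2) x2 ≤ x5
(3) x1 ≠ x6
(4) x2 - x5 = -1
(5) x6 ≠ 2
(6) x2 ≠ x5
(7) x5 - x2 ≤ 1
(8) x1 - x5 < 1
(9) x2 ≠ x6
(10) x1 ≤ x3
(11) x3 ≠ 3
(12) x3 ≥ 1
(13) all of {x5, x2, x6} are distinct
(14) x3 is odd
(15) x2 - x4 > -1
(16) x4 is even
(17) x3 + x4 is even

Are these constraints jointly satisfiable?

Constraint 14 makes x3 odd and constraint 16 makes x4 even, so x3 + x4 must be odd. Constraint 17 says x3 + x4 is even — contradiction.

Unsatisfiable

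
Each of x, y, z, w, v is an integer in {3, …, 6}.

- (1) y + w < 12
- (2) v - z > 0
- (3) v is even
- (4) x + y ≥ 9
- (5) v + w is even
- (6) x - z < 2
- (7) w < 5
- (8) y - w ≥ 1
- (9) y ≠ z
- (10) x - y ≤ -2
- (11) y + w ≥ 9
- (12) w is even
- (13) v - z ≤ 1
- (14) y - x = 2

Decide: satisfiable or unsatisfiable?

Satisfiable

Setting (x, y, z, w, v) = (4, 6, 5, 4, 6) satisfies everything: constraint 1: y + w = 10; constraint 2: v - z = 1, and the others follow.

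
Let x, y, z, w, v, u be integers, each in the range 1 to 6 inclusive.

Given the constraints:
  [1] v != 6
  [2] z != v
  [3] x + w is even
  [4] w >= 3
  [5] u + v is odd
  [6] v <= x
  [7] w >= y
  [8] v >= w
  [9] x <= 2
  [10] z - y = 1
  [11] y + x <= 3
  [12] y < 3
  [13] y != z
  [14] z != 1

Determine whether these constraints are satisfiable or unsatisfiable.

From constraints 4 and 8: v ≥ w and w ≥ 3, so v ≥ 3. From constraints 6 and 9: v ≤ x and x ≤ 2, so v ≤ 2. But 2 < 3, so no value of v works.

Unsatisfiable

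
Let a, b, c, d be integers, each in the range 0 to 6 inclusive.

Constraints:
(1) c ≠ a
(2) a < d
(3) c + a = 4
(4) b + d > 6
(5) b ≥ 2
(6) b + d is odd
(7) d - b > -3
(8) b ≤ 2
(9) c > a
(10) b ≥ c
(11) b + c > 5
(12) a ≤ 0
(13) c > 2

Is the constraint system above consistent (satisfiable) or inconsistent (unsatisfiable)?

Unsatisfiable

From constraints 8 and 10: c ≤ b ≤ 2. From constraint 12: a ≤ 0. Hence c + a ≤ 2. But constraint 3 requires c + a = 4, and 4 > 2. Contradiction.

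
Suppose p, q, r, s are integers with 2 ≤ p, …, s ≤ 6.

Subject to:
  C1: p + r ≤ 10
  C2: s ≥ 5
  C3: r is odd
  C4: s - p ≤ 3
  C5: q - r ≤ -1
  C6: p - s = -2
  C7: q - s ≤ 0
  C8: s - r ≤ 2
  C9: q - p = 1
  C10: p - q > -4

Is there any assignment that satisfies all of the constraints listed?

Satisfiable

Take p = 3, q = 4, r = 5, s = 5. Then constraint 1: p + r = 8; constraint 4: s - p = 2, and every other listed constraint is also met.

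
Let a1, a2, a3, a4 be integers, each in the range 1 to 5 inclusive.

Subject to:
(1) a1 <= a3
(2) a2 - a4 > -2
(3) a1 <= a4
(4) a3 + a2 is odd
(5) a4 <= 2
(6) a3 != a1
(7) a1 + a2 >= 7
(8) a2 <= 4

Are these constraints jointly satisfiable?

Unsatisfiable

From constraints 3 and 5: a1 ≤ a4 ≤ 2. From constraint 8: a2 ≤ 4. Hence a1 + a2 ≤ 6. But constraint 7 requires a1 + a2 ≥ 7, and 7 > 6. Contradiction.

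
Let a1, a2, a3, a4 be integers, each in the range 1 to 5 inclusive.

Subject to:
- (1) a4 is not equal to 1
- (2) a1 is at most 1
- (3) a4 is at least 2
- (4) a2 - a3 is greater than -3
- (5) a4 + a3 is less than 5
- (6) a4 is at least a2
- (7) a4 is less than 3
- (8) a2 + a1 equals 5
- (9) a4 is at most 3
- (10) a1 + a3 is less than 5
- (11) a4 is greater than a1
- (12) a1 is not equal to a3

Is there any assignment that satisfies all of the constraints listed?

From constraints 6 and 9: a2 ≤ a4 ≤ 3. From constraint 2: a1 ≤ 1. Hence a2 + a1 ≤ 4. But constraint 8 requires a2 + a1 = 5, and 5 > 4. Contradiction.

Unsatisfiable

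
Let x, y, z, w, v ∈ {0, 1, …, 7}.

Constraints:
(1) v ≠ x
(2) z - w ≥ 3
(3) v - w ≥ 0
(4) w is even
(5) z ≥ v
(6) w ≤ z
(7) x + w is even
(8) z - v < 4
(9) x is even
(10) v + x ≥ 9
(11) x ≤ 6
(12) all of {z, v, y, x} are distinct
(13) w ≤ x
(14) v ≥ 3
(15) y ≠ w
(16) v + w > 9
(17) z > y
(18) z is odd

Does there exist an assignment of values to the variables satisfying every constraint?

Satisfiable

The assignment x = 4, y = 1, z = 7, w = 4, v = 6 works:
  constraint 2 holds since z - w = 3.
  constraint 3 holds since v - w = 2.
  constraint 8 holds since z - v = 1.
The rest check out directly.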